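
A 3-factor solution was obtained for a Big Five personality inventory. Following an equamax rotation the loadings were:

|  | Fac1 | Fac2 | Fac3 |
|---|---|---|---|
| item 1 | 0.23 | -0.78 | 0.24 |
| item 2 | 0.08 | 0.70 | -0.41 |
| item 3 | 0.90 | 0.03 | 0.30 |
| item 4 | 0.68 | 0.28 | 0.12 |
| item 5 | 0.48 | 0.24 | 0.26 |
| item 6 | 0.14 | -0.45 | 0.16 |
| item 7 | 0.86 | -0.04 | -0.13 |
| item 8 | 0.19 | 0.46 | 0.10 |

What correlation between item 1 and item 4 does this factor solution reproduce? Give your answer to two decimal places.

r̂ = Σ λ_i·λ_j across factors = (0.23)(0.68) + (-0.78)(0.28) + (0.24)(0.12)
  = +0.1564 -0.2184 +0.0288 = -0.0332

-0.03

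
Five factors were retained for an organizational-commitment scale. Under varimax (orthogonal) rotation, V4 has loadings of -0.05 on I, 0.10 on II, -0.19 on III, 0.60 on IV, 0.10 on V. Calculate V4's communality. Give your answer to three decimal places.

0.419

h² = (-0.05)² + 0.10² + (-0.19)² + 0.60² + 0.10² = 0.0025 + 0.0100 + 0.0361 + 0.3600 + 0.0100 = 0.4186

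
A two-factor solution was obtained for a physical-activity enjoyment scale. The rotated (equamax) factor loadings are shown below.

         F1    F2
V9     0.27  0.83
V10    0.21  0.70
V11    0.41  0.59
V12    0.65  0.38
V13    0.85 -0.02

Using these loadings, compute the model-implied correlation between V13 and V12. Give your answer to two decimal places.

0.54

r̂ = Σ λ_i·λ_j across factors = (0.85)(0.65) + (-0.02)(0.38)
  = +0.5525 -0.0076 = 0.5449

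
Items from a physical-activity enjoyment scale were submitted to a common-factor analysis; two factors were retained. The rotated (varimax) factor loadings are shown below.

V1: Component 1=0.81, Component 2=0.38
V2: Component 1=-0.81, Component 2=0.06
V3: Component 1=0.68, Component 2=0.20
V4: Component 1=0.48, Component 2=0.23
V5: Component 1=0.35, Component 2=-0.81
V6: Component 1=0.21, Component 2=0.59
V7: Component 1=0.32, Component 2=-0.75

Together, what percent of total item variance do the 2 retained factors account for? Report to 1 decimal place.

Communalities: 0.8005, 0.6597, 0.5024, 0.2833, 0.7786, 0.3922, 0.6649; Σh² = 4.0816.
Total variance with 7 standardized items is 7, so the solution explains 4.0816/7 = 0.5831 = 58.31%.

58.3%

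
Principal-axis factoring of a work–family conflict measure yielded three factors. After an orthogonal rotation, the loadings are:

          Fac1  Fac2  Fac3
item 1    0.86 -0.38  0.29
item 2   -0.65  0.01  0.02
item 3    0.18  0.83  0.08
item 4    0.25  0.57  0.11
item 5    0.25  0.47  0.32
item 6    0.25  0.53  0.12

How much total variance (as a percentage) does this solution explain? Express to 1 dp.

SS loadings by factor: 1.3820, 1.6601, 0.2198; total = 3.2619.
Total variance with 6 standardized items is 6, so the solution explains 3.2619/6 = 0.5436 = 54.37%.

54.4%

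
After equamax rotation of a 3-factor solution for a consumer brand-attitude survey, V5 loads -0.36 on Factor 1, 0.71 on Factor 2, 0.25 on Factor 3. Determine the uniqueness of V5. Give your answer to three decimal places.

0.304

h² = (-0.36)² + 0.71² + 0.25² = 0.1296 + 0.5041 + 0.0625 = 0.6962
Uniqueness u² = 1 − h² = 1 − 0.6962 = 0.3038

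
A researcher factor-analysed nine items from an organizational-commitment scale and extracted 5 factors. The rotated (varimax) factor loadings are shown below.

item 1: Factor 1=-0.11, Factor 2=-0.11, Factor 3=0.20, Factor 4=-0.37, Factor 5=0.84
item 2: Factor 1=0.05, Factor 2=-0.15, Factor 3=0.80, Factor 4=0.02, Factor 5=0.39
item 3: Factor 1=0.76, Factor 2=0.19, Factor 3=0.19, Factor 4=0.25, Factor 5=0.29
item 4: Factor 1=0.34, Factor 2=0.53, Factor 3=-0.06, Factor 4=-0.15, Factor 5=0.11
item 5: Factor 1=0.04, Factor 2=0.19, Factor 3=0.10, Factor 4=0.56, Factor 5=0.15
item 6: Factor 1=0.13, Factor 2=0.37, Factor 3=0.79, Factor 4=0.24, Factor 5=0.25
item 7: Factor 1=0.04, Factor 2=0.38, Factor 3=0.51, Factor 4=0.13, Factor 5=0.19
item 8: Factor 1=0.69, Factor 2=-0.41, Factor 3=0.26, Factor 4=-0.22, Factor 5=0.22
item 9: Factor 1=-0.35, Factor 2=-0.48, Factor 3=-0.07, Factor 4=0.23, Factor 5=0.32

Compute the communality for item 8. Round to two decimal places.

h² = 0.69² + (-0.41)² + 0.26² + (-0.22)² + 0.22² = 0.4761 + 0.1681 + 0.0676 + 0.0484 + 0.0484 = 0.8086

0.81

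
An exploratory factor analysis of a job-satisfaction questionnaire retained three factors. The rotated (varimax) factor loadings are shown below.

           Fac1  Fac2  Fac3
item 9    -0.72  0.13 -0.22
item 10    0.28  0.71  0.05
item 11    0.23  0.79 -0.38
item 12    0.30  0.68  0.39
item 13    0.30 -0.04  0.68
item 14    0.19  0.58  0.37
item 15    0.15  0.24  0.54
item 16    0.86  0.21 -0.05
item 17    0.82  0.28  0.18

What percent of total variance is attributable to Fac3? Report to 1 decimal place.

14.1%

SS loadings for Fac3 = (-0.22)² + 0.05² + (-0.38)² + 0.39² + 0.68² + 0.37² + 0.54² + (-0.05)² + 0.18² = 1.2732
With 9 standardized items, total variance = 9. Proportion = 1.2732/9 = 0.1415 → 14.15%.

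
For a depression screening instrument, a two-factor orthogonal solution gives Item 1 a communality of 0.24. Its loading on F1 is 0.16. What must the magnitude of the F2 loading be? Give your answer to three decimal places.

Under orthogonal rotation h² = Σλ², so λ_F2² = h² − (0.0256) = 0.24 − 0.0256 = 0.2144.
|λ| = √0.2144 = 0.4630.

0.463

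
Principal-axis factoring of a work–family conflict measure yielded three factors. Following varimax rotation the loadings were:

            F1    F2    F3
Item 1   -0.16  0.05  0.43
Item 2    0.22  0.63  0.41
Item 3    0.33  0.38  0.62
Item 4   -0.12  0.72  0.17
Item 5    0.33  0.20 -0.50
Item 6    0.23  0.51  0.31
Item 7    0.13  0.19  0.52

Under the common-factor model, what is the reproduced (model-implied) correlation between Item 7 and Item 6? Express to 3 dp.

0.288

r̂ = Σ λ_i·λ_j across factors = (0.13)(0.23) + (0.19)(0.51) + (0.52)(0.31)
  = +0.0299 +0.0969 +0.1612 = 0.2880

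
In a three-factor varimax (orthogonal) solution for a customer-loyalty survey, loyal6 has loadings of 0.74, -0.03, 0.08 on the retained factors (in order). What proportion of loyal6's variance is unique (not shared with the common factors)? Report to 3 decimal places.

h² = 0.74² + (-0.03)² + 0.08² = 0.5476 + 0.0009 + 0.0064 = 0.5549
Uniqueness u² = 1 − h² = 1 − 0.5549 = 0.4451

0.445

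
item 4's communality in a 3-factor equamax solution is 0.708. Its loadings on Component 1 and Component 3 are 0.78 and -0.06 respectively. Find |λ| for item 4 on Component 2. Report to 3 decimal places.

Under orthogonal rotation h² = Σλ², so λ_Component 2² = h² − (0.6120) = 0.708 − 0.6120 = 0.0960.
|λ| = √0.0960 = 0.3098.

0.310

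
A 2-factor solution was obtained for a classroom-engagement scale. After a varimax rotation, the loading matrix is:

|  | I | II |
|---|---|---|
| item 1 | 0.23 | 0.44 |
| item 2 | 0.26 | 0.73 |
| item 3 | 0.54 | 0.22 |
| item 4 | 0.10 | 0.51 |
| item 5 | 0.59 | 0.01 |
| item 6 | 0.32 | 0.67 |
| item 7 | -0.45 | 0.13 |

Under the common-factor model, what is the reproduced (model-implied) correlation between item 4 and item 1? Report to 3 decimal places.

0.247

r̂ = Σ λ_i·λ_j across factors = (0.10)(0.23) + (0.51)(0.44)
  = +0.0230 +0.2244 = 0.2474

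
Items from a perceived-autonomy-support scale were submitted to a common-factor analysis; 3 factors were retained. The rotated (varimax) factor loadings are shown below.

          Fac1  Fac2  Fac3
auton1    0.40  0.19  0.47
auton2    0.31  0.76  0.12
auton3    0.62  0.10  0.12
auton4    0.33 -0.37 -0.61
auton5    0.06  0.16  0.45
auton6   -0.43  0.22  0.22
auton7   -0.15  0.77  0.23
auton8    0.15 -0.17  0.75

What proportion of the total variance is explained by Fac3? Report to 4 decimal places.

SS loadings for Fac3 = 0.47² + 0.12² + 0.12² + (-0.61)² + 0.45² + 0.22² + 0.23² + 0.75² = 1.4881
Proportion of variance = 1.4881 / 8 = 0.1860.

0.1860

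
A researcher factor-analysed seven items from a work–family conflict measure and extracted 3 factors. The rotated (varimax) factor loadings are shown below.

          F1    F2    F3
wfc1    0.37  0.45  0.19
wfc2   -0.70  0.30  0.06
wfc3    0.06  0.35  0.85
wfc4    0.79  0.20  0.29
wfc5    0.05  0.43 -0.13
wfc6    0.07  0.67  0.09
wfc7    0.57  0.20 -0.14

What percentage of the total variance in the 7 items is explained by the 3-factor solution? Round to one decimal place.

51.5%

SS loadings by factor: 1.5869, 1.1288, 0.8909; total = 3.6066.
Total variance with 7 standardized items is 7, so the solution explains 3.6066/7 = 0.5152 = 51.52%.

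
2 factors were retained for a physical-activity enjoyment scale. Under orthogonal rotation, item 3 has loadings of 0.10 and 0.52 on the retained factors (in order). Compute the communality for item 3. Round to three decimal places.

h² = 0.10² + 0.52² = 0.0100 + 0.2704 = 0.2804

0.280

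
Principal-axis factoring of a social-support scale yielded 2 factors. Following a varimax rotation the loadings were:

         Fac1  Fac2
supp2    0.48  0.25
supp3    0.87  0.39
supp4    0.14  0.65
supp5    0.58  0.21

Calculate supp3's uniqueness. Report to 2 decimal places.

0.09

h² = 0.87² + 0.39² = 0.7569 + 0.1521 = 0.9090
Uniqueness u² = 1 − h² = 1 − 0.9090 = 0.0910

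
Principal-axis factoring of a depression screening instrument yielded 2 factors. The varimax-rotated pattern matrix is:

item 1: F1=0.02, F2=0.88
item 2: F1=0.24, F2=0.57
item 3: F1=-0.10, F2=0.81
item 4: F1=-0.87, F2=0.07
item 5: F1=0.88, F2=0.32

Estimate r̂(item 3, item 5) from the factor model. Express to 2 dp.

r̂ = Σ λ_i·λ_j across factors = (-0.10)(0.88) + (0.81)(0.32)
  = -0.0880 +0.2592 = 0.1712

0.17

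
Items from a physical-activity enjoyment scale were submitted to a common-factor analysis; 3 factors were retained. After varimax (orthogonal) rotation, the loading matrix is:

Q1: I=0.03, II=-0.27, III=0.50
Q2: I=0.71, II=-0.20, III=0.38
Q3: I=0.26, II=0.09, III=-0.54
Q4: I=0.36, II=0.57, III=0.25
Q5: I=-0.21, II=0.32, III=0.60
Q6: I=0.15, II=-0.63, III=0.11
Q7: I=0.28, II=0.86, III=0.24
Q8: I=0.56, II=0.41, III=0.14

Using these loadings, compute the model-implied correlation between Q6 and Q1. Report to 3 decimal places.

r̂ = Σ λ_i·λ_j across factors = (0.15)(0.03) + (-0.63)(-0.27) + (0.11)(0.50)
  = +0.0045 +0.1701 +0.0550 = 0.2296

0.230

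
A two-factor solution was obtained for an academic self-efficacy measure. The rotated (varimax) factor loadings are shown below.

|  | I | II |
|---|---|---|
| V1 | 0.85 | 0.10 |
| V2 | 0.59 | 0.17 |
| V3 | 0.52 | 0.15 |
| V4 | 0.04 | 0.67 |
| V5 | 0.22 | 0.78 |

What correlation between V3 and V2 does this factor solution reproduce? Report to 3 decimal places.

r̂ = Σ λ_i·λ_j across factors = (0.52)(0.59) + (0.15)(0.17)
  = +0.3068 +0.0255 = 0.3323

0.332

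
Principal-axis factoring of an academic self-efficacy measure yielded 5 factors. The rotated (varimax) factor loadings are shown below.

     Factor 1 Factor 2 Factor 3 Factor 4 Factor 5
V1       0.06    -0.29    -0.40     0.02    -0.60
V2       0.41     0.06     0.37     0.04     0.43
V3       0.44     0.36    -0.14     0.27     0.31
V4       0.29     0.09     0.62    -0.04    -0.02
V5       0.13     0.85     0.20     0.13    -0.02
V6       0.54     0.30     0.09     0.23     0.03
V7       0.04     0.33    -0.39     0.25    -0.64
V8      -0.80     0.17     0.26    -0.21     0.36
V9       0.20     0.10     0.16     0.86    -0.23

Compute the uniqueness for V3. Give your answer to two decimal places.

h² = 0.44² + 0.36² + (-0.14)² + 0.27² + 0.31² = 0.1936 + 0.1296 + 0.0196 + 0.0729 + 0.0961 = 0.5118
Uniqueness u² = 1 − h² = 1 − 0.5118 = 0.4882

0.49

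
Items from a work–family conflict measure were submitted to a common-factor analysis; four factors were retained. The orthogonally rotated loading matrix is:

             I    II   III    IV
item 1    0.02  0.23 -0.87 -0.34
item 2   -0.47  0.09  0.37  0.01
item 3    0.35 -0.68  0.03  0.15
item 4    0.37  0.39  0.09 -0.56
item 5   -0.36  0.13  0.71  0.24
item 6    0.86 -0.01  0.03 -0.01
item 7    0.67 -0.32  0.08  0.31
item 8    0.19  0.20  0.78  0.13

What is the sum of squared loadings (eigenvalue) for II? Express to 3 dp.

SS loadings for II = 0.23² + 0.09² + (-0.68)² + 0.39² + 0.13² + (-0.01)² + (-0.32)² + 0.20² = 0.0529 + 0.0081 + 0.4624 + 0.1521 + 0.0169 + 0.0001 + 0.1024 + 0.0400 = 0.8349

0.835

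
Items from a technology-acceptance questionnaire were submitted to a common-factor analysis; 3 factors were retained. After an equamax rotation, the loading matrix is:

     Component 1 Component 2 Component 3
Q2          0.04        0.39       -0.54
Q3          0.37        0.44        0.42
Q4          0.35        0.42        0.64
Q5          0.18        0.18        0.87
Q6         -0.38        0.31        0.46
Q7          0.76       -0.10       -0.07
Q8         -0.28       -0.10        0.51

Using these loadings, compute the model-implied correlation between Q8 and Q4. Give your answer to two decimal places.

0.19

r̂ = Σ λ_i·λ_j across factors = (-0.28)(0.35) + (-0.10)(0.42) + (0.51)(0.64)
  = -0.0980 -0.0420 +0.3264 = 0.1864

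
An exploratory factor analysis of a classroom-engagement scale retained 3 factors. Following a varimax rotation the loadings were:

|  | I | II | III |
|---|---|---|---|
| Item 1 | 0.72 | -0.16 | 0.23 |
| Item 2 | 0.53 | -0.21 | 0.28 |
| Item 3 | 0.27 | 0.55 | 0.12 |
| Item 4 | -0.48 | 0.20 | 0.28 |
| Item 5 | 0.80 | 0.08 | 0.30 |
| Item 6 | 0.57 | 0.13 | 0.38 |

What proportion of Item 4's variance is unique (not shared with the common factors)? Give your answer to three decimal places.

0.651

h² = (-0.48)² + 0.20² + 0.28² = 0.2304 + 0.0400 + 0.0784 = 0.3488
Uniqueness u² = 1 − h² = 1 − 0.3488 = 0.6512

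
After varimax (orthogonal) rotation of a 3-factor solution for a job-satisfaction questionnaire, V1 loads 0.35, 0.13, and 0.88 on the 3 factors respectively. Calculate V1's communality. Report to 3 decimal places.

h² = 0.35² + 0.13² + 0.88² = 0.1225 + 0.0169 + 0.7744 = 0.9138

0.914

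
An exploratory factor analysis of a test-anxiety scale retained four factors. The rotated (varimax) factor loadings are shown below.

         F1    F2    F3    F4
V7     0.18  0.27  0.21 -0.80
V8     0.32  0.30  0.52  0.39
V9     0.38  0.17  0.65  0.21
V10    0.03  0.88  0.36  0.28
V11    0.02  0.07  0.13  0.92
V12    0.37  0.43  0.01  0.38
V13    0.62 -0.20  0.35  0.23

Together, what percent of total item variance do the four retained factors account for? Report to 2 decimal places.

70.89%

Communalities: 0.7894, 0.6149, 0.6399, 0.9833, 0.8686, 0.4663, 0.5998; Σh² = 4.9622.
Total variance with 7 standardized items is 7, so the solution explains 4.9622/7 = 0.7089 = 70.89%.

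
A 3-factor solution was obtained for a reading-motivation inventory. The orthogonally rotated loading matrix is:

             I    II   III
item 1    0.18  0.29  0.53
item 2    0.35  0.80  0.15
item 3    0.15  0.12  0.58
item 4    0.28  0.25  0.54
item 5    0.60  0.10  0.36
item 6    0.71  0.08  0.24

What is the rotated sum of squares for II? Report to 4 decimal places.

SS loadings for II = 0.29² + 0.80² + 0.12² + 0.25² + 0.10² + 0.08² = 0.0841 + 0.6400 + 0.0144 + 0.0625 + 0.0100 + 0.0064 = 0.8174

0.8174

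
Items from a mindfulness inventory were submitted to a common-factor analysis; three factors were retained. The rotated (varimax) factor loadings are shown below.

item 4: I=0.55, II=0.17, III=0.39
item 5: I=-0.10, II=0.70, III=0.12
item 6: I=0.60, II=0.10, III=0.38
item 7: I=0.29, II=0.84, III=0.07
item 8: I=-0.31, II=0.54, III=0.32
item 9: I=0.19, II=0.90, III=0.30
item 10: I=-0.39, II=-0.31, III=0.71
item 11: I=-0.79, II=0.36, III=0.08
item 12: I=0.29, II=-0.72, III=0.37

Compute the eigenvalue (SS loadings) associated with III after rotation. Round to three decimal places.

1.156

SS loadings for III = 0.39² + 0.12² + 0.38² + 0.07² + 0.32² + 0.30² + 0.71² + 0.08² + 0.37² = 0.1521 + 0.0144 + 0.1444 + 0.0049 + 0.1024 + 0.0900 + 0.5041 + 0.0064 + 0.1369 = 1.1556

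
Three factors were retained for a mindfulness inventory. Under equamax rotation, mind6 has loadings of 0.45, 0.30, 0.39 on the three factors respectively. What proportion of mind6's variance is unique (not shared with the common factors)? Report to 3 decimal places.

0.555

h² = 0.45² + 0.30² + 0.39² = 0.2025 + 0.0900 + 0.1521 = 0.4446
Uniqueness u² = 1 − h² = 1 − 0.4446 = 0.5554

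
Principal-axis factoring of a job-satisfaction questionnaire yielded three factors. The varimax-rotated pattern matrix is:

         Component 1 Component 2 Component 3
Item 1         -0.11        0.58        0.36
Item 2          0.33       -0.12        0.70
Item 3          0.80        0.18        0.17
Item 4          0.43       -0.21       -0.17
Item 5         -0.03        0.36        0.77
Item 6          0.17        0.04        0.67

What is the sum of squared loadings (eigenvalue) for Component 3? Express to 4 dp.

SS loadings for Component 3 = 0.36² + 0.70² + 0.17² + (-0.17)² + 0.77² + 0.67² = 0.1296 + 0.4900 + 0.0289 + 0.0289 + 0.5929 + 0.4489 = 1.7192

1.7192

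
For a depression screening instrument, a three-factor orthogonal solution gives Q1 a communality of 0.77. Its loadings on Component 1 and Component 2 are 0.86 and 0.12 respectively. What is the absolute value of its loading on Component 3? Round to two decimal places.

0.13

Under orthogonal rotation h² = Σλ², so λ_Component 3² = h² − (0.7540) = 0.77 − 0.7540 = 0.0160.
|λ| = √0.0160 = 0.1265.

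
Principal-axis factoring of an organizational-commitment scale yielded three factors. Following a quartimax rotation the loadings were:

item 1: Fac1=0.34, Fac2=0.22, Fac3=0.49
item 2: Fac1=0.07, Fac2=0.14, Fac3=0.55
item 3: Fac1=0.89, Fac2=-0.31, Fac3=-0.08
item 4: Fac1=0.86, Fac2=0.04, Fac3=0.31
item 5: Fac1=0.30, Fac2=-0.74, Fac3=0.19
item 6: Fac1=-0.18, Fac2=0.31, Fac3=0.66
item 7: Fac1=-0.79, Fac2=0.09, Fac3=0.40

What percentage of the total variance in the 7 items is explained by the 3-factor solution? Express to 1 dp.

64.2%

Communalities: 0.4041, 0.3270, 0.8946, 0.8373, 0.6737, 0.5641, 0.7922; Σh² = 4.4930.
Total variance with 7 standardized items is 7, so the solution explains 4.4930/7 = 0.6419 = 64.19%.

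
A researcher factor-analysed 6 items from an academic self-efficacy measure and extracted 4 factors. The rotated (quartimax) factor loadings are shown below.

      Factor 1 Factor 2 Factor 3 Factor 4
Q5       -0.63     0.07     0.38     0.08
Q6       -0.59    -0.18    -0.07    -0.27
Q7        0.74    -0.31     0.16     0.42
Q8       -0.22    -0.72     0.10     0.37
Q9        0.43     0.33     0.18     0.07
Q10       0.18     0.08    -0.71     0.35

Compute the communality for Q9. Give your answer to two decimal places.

0.33

h² = 0.43² + 0.33² + 0.18² + 0.07² = 0.1849 + 0.1089 + 0.0324 + 0.0049 = 0.3311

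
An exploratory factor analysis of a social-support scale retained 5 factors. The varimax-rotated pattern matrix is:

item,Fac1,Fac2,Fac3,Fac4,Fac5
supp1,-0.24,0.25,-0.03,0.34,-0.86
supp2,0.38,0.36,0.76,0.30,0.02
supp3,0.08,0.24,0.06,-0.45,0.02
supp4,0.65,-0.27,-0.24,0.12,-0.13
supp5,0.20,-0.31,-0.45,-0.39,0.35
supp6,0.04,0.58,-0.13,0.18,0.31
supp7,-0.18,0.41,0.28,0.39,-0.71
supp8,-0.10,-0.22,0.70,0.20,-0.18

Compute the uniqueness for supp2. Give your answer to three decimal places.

0.058

h² = 0.38² + 0.36² + 0.76² + 0.30² + 0.02² = 0.1444 + 0.1296 + 0.5776 + 0.0900 + 0.0004 = 0.9420
Uniqueness u² = 1 − h² = 1 − 0.9420 = 0.0580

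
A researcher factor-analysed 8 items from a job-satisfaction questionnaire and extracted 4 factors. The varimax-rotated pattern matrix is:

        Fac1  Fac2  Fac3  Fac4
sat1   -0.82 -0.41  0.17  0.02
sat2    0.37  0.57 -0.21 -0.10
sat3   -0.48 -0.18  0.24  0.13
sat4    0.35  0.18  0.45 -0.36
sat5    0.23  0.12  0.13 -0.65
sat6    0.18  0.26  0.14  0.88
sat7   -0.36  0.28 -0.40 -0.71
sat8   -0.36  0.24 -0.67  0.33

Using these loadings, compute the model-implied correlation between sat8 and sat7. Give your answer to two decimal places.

0.23

r̂ = Σ λ_i·λ_j across factors = (-0.36)(-0.36) + (0.24)(0.28) + (-0.67)(-0.40) + (0.33)(-0.71)
  = +0.1296 +0.0672 +0.2680 -0.2343 = 0.2305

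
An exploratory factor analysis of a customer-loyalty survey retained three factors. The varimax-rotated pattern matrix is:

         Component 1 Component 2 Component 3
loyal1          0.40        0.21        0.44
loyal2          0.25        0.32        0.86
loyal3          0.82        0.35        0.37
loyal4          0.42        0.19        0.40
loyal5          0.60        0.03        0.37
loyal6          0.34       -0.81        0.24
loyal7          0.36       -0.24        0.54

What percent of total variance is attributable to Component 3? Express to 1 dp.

24.5%

SS loadings for Component 3 = 0.44² + 0.86² + 0.37² + 0.40² + 0.37² + 0.24² + 0.54² = 1.7162
With 7 standardized items, total variance = 7. Proportion = 1.7162/7 = 0.2452 → 24.52%.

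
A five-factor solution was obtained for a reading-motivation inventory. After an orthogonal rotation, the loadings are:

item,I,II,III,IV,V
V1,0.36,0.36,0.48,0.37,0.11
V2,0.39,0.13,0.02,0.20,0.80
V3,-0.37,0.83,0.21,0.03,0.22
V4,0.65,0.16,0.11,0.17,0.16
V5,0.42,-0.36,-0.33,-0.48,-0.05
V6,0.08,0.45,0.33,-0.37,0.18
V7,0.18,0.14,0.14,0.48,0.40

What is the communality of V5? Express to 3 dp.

h² = 0.42² + (-0.36)² + (-0.33)² + (-0.48)² + (-0.05)² = 0.1764 + 0.1296 + 0.1089 + 0.2304 + 0.0025 = 0.6478

0.648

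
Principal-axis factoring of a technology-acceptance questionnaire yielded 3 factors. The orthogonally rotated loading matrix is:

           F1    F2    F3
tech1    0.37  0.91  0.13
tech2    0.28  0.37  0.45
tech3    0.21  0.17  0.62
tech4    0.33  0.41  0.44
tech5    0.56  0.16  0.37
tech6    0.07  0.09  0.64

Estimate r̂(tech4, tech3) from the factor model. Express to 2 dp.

0.41

r̂ = Σ λ_i·λ_j across factors = (0.33)(0.21) + (0.41)(0.17) + (0.44)(0.62)
  = +0.0693 +0.0697 +0.2728 = 0.4118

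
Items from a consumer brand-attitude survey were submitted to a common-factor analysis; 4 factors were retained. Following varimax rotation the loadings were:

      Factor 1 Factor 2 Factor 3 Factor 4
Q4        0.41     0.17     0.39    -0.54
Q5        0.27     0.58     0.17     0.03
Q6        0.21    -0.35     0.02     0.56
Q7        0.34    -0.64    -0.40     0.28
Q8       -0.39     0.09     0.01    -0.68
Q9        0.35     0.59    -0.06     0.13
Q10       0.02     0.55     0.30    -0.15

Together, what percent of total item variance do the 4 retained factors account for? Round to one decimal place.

55.0%

Communalities: 0.6407, 0.4391, 0.4806, 0.7636, 0.6227, 0.4911, 0.4154; Σh² = 3.8532.
Total variance with 7 standardized items is 7, so the solution explains 3.8532/7 = 0.5505 = 55.05%.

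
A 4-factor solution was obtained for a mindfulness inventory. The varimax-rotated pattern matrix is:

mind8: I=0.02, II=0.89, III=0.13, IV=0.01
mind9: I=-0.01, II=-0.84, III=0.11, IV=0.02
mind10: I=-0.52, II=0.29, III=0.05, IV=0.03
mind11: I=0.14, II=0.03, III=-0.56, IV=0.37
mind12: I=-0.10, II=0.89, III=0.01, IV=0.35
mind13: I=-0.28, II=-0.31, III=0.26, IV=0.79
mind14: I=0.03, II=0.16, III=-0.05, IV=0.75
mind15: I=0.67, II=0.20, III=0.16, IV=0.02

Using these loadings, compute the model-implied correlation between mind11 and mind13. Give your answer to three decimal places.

0.098

r̂ = Σ λ_i·λ_j across factors = (0.14)(-0.28) + (0.03)(-0.31) + (-0.56)(0.26) + (0.37)(0.79)
  = -0.0392 -0.0093 -0.1456 +0.2923 = 0.0982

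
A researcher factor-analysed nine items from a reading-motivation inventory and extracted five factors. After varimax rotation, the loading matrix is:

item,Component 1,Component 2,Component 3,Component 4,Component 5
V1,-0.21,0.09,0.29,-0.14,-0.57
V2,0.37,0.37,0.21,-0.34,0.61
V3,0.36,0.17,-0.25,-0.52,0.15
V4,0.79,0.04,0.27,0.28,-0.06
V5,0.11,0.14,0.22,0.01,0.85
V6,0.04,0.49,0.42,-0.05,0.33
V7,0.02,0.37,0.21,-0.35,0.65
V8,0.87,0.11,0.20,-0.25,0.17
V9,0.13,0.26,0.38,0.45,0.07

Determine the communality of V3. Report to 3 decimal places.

0.514

h² = 0.36² + 0.17² + (-0.25)² + (-0.52)² + 0.15² = 0.1296 + 0.0289 + 0.0625 + 0.2704 + 0.0225 = 0.5139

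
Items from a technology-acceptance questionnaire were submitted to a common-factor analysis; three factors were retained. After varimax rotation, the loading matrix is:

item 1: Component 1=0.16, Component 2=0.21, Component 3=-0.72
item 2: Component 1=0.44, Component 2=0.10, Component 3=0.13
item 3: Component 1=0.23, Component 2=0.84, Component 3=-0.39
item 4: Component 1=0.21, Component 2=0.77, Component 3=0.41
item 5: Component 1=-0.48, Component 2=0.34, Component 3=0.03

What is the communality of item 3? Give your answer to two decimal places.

h² = 0.23² + 0.84² + (-0.39)² = 0.0529 + 0.7056 + 0.1521 = 0.9106

0.91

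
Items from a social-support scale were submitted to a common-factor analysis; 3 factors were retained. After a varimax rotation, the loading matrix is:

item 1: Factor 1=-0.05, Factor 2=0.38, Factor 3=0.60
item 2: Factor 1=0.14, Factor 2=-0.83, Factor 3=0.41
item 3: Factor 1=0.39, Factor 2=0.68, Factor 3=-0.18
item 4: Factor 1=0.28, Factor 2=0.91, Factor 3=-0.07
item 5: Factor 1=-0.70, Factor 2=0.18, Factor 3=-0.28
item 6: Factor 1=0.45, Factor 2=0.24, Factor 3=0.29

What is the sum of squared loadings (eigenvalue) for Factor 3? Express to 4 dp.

0.7279

SS loadings for Factor 3 = 0.60² + 0.41² + (-0.18)² + (-0.07)² + (-0.28)² + 0.29² = 0.3600 + 0.1681 + 0.0324 + 0.0049 + 0.0784 + 0.0841 = 0.7279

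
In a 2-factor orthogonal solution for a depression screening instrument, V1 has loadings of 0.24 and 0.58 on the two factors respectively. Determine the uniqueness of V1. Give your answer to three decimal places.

0.606

h² = 0.24² + 0.58² = 0.0576 + 0.3364 = 0.3940
Uniqueness u² = 1 − h² = 1 − 0.3940 = 0.6060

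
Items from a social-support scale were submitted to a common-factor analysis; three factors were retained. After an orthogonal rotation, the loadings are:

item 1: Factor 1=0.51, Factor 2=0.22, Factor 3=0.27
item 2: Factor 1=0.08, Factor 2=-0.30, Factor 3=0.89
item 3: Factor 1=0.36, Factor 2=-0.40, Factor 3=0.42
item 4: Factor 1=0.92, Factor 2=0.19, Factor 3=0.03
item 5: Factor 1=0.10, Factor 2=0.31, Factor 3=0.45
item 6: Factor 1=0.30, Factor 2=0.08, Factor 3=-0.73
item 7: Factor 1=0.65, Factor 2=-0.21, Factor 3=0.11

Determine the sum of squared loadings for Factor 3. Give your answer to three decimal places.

SS loadings for Factor 3 = 0.27² + 0.89² + 0.42² + 0.03² + 0.45² + (-0.73)² + 0.11² = 0.0729 + 0.7921 + 0.1764 + 0.0009 + 0.2025 + 0.5329 + 0.0121 = 1.7898

1.790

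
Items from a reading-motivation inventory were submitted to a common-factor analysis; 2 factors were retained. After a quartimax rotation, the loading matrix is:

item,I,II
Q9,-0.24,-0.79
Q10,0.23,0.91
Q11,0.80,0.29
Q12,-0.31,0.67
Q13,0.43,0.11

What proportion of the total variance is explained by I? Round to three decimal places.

SS loadings for I = (-0.24)² + 0.23² + 0.80² + (-0.31)² + 0.43² = 1.0315
Proportion of variance = 1.0315 / 5 = 0.2063.

0.206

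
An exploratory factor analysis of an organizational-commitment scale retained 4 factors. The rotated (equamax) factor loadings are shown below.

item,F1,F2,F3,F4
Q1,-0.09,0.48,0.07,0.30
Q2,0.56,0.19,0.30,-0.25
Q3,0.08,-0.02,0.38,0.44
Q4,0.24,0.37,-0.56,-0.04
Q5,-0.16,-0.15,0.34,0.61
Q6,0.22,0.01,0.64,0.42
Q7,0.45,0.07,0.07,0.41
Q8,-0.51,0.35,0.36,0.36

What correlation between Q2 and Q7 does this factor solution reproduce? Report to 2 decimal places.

r̂ = Σ λ_i·λ_j across factors = (0.56)(0.45) + (0.19)(0.07) + (0.30)(0.07) + (-0.25)(0.41)
  = +0.2520 +0.0133 +0.0210 -0.1025 = 0.1838

0.18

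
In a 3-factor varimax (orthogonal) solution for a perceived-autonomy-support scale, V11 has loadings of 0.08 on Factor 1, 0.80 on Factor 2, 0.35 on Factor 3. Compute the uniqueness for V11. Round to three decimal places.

h² = 0.08² + 0.80² + 0.35² = 0.0064 + 0.6400 + 0.1225 = 0.7689
Uniqueness u² = 1 − h² = 1 − 0.7689 = 0.2311

0.231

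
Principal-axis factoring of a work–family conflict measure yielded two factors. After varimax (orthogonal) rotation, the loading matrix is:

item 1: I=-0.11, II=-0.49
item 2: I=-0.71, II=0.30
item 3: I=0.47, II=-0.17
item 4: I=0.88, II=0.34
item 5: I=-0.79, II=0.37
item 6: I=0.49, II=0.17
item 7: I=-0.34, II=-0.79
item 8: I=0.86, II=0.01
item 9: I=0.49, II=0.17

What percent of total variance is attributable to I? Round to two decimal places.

38.57%

SS loadings for I = (-0.11)² + (-0.71)² + 0.47² + 0.88² + (-0.79)² + 0.49² + (-0.34)² + 0.86² + 0.49² = 3.4710
With 9 standardized items, total variance = 9. Proportion = 3.4710/9 = 0.3857 → 38.57%.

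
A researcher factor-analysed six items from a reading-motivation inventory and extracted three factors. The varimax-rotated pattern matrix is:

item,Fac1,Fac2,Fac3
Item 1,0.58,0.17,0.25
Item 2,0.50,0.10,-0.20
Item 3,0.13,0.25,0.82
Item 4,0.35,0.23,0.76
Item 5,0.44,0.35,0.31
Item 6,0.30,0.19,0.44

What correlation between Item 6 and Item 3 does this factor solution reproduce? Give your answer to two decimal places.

r̂ = Σ λ_i·λ_j across factors = (0.30)(0.13) + (0.19)(0.25) + (0.44)(0.82)
  = +0.0390 +0.0475 +0.3608 = 0.4473

0.45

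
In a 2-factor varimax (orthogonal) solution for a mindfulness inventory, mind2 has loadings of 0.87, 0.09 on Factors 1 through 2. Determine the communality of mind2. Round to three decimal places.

h² = 0.87² + 0.09² = 0.7569 + 0.0081 = 0.7650

0.765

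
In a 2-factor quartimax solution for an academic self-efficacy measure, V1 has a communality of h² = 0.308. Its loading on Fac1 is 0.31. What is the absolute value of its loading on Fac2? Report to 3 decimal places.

Under orthogonal rotation h² = Σλ², so λ_Fac2² = h² − (0.0961) = 0.308 − 0.0961 = 0.2119.
|λ| = √0.2119 = 0.4603.

0.460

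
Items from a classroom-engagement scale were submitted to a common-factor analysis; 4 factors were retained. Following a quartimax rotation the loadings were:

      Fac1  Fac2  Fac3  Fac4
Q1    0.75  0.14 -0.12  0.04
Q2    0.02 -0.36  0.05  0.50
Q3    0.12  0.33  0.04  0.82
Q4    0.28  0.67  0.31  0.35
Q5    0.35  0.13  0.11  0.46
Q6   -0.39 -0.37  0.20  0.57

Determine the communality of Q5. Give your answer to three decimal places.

0.363

h² = 0.35² + 0.13² + 0.11² + 0.46² = 0.1225 + 0.0169 + 0.0121 + 0.2116 = 0.3631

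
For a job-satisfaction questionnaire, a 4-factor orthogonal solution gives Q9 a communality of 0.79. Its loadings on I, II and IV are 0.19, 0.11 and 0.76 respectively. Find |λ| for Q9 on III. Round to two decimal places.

Under orthogonal rotation h² = Σλ², so λ_III² = h² − (0.6258) = 0.79 − 0.6258 = 0.1642.
|λ| = √0.1642 = 0.4052.

0.41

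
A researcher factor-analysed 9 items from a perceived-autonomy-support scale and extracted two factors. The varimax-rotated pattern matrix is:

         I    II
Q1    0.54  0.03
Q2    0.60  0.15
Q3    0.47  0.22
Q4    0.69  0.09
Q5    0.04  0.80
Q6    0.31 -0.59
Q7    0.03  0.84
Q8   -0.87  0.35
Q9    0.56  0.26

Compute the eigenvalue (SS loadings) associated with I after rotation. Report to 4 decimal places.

SS loadings for I = 0.54² + 0.60² + 0.47² + 0.69² + 0.04² + 0.31² + 0.03² + (-0.87)² + 0.56² = 0.2916 + 0.3600 + 0.2209 + 0.4761 + 0.0016 + 0.0961 + 0.0009 + 0.7569 + 0.3136 = 2.5177

2.5177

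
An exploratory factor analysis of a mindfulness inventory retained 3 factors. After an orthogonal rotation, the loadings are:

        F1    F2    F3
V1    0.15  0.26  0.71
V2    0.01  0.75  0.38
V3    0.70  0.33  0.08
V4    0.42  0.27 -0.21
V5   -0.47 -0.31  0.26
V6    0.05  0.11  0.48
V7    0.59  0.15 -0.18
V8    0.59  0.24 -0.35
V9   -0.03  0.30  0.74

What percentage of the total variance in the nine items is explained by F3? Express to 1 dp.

18.9%

SS loadings for F3 = 0.71² + 0.38² + 0.08² + (-0.21)² + 0.26² + 0.48² + (-0.18)² + (-0.35)² + 0.74² = 1.6995
With 9 standardized items, total variance = 9. Proportion = 1.6995/9 = 0.1888 → 18.88%.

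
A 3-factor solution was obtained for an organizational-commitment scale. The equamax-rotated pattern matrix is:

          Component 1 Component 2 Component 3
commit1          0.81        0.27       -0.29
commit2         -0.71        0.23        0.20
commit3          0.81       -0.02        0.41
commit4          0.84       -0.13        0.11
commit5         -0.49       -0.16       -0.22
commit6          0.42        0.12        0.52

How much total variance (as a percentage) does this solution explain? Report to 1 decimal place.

SS loadings by factor: 2.9384, 0.1831, 0.6231; total = 3.7446.
Total variance with 6 standardized items is 6, so the solution explains 3.7446/6 = 0.6241 = 62.41%.

62.4%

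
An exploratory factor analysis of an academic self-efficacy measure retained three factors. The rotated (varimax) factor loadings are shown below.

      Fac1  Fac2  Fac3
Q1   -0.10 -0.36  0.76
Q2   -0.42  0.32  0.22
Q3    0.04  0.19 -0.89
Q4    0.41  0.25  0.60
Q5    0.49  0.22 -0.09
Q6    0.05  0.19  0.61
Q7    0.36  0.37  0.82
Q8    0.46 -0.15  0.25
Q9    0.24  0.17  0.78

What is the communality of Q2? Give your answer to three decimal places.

h² = (-0.42)² + 0.32² + 0.22² = 0.1764 + 0.1024 + 0.0484 = 0.3272

0.327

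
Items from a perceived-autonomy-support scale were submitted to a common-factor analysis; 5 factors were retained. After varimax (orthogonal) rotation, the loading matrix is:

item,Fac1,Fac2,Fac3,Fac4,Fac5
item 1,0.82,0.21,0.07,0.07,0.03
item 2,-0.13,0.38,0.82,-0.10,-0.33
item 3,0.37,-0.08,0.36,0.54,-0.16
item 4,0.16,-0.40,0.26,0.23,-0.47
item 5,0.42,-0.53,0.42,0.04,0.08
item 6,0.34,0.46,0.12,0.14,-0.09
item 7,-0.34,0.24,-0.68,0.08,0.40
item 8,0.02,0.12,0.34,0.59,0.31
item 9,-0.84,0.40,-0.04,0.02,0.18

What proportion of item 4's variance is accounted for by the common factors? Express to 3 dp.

0.527

h² = 0.16² + (-0.40)² + 0.26² + 0.23² + (-0.47)² = 0.0256 + 0.1600 + 0.0676 + 0.0529 + 0.2209 = 0.5270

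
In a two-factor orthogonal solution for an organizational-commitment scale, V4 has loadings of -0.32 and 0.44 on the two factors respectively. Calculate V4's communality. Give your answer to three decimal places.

0.296

h² = (-0.32)² + 0.44² = 0.1024 + 0.1936 = 0.2960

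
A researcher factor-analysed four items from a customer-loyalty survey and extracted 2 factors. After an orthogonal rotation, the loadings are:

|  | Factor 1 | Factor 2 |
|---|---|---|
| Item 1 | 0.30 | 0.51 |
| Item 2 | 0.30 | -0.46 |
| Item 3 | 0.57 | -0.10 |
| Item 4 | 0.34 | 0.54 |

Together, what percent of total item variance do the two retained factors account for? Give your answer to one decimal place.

SS loadings by factor: 0.6205, 0.7733; total = 1.3938.
Total variance with 4 standardized items is 4, so the solution explains 1.3938/4 = 0.3484 = 34.84%.

34.8%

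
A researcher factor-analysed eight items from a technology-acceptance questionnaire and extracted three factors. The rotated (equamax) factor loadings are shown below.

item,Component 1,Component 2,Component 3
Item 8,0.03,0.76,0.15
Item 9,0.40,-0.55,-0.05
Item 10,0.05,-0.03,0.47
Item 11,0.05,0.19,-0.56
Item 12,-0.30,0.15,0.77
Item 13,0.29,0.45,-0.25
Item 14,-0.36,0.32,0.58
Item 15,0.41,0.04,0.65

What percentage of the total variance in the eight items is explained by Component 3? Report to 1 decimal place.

SS loadings for Component 3 = 0.15² + (-0.05)² + 0.47² + (-0.56)² + 0.77² + (-0.25)² + 0.58² + 0.65² = 1.9738
With 8 standardized items, total variance = 8. Proportion = 1.9738/8 = 0.2467 → 24.67%.

24.7%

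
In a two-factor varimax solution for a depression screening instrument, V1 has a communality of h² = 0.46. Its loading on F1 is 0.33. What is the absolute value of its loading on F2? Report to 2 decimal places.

Under orthogonal rotation h² = Σλ², so λ_F2² = h² − (0.1089) = 0.46 − 0.1089 = 0.3511.
|λ| = √0.3511 = 0.5925.

0.59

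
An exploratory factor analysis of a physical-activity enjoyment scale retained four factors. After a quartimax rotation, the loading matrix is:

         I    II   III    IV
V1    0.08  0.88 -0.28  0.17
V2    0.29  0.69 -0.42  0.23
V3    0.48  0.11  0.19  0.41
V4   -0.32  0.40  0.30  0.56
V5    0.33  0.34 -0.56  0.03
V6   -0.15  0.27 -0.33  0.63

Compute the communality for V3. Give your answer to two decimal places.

h² = 0.48² + 0.11² + 0.19² + 0.41² = 0.2304 + 0.0121 + 0.0361 + 0.1681 = 0.4467

0.45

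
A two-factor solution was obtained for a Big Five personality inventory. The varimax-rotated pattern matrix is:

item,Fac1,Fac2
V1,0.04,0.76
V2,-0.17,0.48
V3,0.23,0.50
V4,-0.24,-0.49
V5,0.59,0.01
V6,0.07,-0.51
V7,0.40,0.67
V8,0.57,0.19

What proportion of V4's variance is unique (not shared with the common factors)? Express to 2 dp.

h² = (-0.24)² + (-0.49)² = 0.0576 + 0.2401 = 0.2977
Uniqueness u² = 1 − h² = 1 − 0.2977 = 0.7023

0.70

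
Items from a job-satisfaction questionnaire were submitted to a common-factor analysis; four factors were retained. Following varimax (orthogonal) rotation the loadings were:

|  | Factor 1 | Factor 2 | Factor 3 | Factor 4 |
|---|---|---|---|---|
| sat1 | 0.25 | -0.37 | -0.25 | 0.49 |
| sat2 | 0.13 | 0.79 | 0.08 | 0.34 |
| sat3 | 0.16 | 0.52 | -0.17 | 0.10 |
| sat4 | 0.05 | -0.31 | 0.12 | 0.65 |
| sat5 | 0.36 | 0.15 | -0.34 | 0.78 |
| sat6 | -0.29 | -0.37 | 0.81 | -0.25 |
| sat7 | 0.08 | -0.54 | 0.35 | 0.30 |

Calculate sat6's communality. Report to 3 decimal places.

0.940

h² = (-0.29)² + (-0.37)² + 0.81² + (-0.25)² = 0.0841 + 0.1369 + 0.6561 + 0.0625 = 0.9396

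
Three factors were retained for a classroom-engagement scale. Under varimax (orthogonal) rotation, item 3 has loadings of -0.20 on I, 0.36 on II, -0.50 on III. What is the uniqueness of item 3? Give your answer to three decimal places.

0.580

h² = (-0.20)² + 0.36² + (-0.50)² = 0.0400 + 0.1296 + 0.2500 = 0.4196
Uniqueness u² = 1 − h² = 1 − 0.4196 = 0.5804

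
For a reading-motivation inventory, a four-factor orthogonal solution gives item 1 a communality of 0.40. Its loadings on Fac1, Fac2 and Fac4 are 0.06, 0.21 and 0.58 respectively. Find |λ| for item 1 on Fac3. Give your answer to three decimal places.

0.126

Under orthogonal rotation h² = Σλ², so λ_Fac3² = h² − (0.3841) = 0.40 − 0.3841 = 0.0159.
|λ| = √0.0159 = 0.1261.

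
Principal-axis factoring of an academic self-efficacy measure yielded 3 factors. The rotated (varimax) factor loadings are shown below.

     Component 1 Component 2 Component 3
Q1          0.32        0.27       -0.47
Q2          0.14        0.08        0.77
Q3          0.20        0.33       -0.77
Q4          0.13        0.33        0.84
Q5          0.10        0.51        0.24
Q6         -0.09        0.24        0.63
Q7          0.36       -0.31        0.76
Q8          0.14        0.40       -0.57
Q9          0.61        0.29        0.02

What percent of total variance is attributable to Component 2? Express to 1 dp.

10.6%

SS loadings for Component 2 = 0.27² + 0.08² + 0.33² + 0.33² + 0.51² + 0.24² + (-0.31)² + 0.40² + 0.29² = 0.9550
With 9 standardized items, total variance = 9. Proportion = 0.9550/9 = 0.1061 → 10.61%.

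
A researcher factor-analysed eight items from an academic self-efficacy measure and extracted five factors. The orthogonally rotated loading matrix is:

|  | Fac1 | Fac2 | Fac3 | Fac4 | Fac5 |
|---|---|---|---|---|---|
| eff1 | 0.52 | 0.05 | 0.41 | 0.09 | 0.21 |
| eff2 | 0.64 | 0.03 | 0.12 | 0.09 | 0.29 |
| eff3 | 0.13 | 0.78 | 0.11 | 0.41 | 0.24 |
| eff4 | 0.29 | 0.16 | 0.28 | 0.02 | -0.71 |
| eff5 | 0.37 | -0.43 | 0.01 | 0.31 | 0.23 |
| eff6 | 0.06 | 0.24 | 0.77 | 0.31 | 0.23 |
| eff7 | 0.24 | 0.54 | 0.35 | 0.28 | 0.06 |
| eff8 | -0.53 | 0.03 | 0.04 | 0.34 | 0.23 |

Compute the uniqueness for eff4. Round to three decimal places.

0.307

h² = 0.29² + 0.16² + 0.28² + 0.02² + (-0.71)² = 0.0841 + 0.0256 + 0.0784 + 0.0004 + 0.5041 = 0.6926
Uniqueness u² = 1 − h² = 1 − 0.6926 = 0.3074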